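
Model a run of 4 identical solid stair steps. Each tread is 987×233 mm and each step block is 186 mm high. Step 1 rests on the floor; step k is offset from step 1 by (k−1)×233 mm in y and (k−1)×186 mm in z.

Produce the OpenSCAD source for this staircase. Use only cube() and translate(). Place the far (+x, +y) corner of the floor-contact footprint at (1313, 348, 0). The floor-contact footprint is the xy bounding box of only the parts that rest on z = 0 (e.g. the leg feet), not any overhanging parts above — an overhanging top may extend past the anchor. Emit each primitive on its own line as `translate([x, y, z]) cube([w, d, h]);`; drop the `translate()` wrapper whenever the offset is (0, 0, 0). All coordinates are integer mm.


translate([326, 115, 0]) cube([987, 233, 186]);
translate([326, 348, 186]) cube([987, 233, 186]);
translate([326, 581, 372]) cube([987, 233, 186]);
translate([326, 814, 558]) cube([987, 233, 186]);


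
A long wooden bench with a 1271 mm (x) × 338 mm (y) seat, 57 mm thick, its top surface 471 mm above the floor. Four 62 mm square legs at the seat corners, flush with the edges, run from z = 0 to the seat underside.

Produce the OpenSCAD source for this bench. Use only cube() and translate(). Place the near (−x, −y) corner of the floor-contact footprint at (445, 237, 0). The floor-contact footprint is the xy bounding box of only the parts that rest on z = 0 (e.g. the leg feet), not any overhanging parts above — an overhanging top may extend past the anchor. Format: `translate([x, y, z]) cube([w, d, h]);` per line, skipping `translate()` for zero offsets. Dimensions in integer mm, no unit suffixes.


// leg_h = 471 − 57 = 414
translate([445, 237, 414]) cube([1271, 338, 57]);
translate([445, 237, 0]) cube([62, 62, 414]);
translate([445, 513, 0]) cube([62, 62, 414]);
translate([1654, 237, 0]) cube([62, 62, 414]);
translate([1654, 513, 0]) cube([62, 62, 414]);


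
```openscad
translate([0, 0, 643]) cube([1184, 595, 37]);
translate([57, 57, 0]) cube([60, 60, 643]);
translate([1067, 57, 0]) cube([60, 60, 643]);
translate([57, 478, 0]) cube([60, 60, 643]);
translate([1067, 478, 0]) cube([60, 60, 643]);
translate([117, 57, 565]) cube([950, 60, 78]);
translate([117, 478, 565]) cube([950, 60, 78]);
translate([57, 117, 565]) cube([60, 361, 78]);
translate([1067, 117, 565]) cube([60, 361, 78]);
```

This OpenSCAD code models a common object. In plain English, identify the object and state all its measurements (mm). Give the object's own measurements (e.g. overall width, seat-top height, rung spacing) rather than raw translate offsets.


A rectangular dining table. The top is 1184×595×37 mm with its upper surface at z = 680 mm. It stands on four 60×60 mm square legs, each inset 57 mm from the nearest pair of top edges, running from the floor to the underside of the top. Four apron rails, 60 mm thick and 78 mm tall, run between adjacent legs with their top edges flush with the underside of the top and their outer faces flush with the legs' outer faces.


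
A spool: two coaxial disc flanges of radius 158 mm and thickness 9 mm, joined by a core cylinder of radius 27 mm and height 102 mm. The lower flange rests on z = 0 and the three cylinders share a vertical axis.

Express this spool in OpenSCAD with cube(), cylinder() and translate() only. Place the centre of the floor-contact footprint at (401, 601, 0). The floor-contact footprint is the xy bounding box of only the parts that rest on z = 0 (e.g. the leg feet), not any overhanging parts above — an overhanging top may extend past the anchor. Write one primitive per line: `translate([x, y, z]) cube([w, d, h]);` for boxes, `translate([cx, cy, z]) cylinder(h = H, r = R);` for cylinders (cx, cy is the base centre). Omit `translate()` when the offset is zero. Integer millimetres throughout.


translate([401, 601, 0]) cylinder(h = 9, r = 158);
translate([401, 601, 9]) cylinder(h = 102, r = 27);
translate([401, 601, 111]) cylinder(h = 9, r = 158);


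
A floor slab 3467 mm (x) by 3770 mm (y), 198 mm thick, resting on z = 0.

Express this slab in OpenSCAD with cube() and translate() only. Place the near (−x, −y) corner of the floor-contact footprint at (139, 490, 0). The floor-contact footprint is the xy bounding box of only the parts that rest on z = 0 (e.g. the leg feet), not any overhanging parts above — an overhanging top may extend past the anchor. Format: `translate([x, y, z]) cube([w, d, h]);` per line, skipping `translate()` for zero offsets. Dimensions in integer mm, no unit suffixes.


translate([139, 490, 0]) cube([3467, 3770, 198]);


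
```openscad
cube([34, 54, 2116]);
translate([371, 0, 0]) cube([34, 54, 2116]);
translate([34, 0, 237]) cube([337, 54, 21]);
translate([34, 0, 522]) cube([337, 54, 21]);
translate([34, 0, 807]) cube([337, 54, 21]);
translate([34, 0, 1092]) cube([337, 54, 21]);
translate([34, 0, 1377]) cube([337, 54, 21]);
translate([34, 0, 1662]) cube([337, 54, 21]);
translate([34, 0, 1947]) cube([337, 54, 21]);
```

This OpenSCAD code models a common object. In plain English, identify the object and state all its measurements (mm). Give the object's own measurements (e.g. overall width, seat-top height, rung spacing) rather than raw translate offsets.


A straight ladder. Two 34×54 mm vertical rails, 2116 mm tall, stand 405 mm apart (outside-to-outside) with their front faces coplanar on the −y side. 7 rungs, each 54 mm deep and 21 mm tall, span between the inner faces of the rails, front faces flush with the rails. The lowest rung's underside is at z = 237 mm and rungs are spaced 285 mm apart (underside to underside).


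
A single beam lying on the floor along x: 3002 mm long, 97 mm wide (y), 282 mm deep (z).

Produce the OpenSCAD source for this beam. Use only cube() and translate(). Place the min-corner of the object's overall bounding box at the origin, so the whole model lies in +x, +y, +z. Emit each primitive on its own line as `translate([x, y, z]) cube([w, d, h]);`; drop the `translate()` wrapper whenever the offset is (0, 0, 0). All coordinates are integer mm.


cube([3002, 97, 282]);


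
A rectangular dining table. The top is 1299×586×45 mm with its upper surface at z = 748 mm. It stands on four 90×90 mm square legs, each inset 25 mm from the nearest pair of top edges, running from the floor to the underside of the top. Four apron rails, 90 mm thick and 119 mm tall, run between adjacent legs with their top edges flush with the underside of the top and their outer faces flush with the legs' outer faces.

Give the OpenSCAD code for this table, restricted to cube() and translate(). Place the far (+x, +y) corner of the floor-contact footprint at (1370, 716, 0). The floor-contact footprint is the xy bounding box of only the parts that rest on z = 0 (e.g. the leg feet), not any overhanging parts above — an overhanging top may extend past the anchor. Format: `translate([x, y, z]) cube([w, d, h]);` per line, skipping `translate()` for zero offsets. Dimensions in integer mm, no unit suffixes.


// leg_h = 748 - 45 = 703
// apron z = 703 - 119 = 584
translate([96, 155, 703]) cube([1299, 586, 45]);
translate([121, 180, 0]) cube([90, 90, 703]);
translate([1280, 180, 0]) cube([90, 90, 703]);
translate([121, 626, 0]) cube([90, 90, 703]);
translate([1280, 626, 0]) cube([90, 90, 703]);
translate([211, 180, 584]) cube([1069, 90, 119]);
translate([211, 626, 584]) cube([1069, 90, 119]);
translate([121, 270, 584]) cube([90, 356, 119]);
translate([1280, 270, 584]) cube([90, 356, 119]);


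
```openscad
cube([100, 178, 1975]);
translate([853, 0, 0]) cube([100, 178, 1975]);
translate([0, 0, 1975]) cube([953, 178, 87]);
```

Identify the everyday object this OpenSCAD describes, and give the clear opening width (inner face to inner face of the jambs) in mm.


A door frame. The clear opening width is 753 mm.

Two 1975 mm tall posts with a header on top — a door frame. The left jamb is 100 mm wide at x = 0; the right jamb starts at x = 853. The clear opening is 853 − 100 = 753 mm.


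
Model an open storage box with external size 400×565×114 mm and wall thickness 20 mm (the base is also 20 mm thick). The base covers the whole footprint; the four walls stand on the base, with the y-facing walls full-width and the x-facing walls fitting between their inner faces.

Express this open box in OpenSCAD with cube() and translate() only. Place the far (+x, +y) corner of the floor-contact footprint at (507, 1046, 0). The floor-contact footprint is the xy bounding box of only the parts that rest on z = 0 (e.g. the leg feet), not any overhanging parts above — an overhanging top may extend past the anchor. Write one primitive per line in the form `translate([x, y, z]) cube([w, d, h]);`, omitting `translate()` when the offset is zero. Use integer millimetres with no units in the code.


translate([107, 481, 0]) cube([400, 565, 20]);
translate([107, 481, 20]) cube([400, 20, 94]);
translate([107, 1026, 20]) cube([400, 20, 94]);
translate([107, 501, 20]) cube([20, 525, 94]);
translate([487, 501, 20]) cube([20, 525, 94]);


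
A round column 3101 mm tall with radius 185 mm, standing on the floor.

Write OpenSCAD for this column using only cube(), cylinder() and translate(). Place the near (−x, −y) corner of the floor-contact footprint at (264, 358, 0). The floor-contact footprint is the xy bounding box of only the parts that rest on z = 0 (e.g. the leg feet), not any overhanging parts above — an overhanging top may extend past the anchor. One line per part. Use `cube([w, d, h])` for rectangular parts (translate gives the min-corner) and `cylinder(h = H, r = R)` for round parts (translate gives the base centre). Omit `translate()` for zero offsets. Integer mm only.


translate([449, 543, 0]) cylinder(h = 3101, r = 185);


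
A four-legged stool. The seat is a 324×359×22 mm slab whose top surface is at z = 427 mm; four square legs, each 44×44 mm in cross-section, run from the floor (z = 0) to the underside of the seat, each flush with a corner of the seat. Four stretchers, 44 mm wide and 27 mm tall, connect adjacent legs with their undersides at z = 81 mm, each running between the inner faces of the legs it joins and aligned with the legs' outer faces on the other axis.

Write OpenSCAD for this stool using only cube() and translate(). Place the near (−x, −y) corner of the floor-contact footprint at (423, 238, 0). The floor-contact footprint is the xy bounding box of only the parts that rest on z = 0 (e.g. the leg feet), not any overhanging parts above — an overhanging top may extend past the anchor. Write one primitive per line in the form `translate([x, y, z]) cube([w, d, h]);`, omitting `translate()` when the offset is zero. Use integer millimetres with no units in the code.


// leg_h = 427 - 22 = 405
// stretcher span = 324 - 2*44 = 236
translate([423, 238, 405]) cube([324, 359, 22]);
translate([423, 238, 0]) cube([44, 44, 405]);
translate([703, 238, 0]) cube([44, 44, 405]);
translate([423, 553, 0]) cube([44, 44, 405]);
translate([703, 553, 0]) cube([44, 44, 405]);
translate([467, 238, 81]) cube([236, 44, 27]);
translate([467, 553, 81]) cube([236, 44, 27]);
translate([423, 282, 81]) cube([44, 271, 27]);
translate([703, 282, 81]) cube([44, 271, 27]);


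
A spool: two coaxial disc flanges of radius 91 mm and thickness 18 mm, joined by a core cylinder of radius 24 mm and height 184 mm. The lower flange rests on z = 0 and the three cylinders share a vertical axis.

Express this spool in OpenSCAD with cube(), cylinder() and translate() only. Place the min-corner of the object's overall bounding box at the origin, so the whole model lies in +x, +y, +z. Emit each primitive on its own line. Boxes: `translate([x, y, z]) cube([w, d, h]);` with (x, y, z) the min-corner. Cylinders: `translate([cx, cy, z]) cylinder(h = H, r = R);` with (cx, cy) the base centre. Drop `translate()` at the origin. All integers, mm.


translate([91, 91, 0]) cylinder(h = 18, r = 91);
translate([91, 91, 18]) cylinder(h = 184, r = 24);
translate([91, 91, 202]) cylinder(h = 18, r = 91);


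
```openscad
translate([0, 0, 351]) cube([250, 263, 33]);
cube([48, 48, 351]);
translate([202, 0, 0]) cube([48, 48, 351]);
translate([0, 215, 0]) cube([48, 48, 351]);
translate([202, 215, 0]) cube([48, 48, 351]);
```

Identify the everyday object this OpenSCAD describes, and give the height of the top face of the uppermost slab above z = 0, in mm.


A stool. The seat height is 384 mm.

A 250×263×33 slab at z = 351 on four corner posts — a stool. The seat top is 351 + 33 = 384 mm.


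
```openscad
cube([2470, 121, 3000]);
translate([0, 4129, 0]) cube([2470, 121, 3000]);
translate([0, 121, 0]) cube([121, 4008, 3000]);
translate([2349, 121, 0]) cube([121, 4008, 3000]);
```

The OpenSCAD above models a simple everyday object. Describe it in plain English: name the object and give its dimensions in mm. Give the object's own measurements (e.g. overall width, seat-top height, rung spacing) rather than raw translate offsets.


The wall frame of a small rectangular building: four walls, each 3000 mm tall and 121 mm thick, enclosing a footprint 2470 mm (x) by 4250 mm (y) outside-to-outside, with no floor or roof. The front and back walls (the −y and +y sides) span the full width; the two side walls fit between them.


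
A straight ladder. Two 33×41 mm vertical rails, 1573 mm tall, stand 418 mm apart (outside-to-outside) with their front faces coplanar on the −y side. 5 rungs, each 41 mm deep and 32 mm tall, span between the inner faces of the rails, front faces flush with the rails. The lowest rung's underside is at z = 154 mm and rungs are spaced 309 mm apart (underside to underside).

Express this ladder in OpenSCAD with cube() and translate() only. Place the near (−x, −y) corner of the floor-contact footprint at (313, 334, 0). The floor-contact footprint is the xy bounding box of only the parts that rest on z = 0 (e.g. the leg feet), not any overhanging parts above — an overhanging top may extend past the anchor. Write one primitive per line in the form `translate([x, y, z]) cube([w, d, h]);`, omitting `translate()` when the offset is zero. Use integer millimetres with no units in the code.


translate([313, 334, 0]) cube([33, 41, 1573]);
translate([698, 334, 0]) cube([33, 41, 1573]);
translate([346, 334, 154]) cube([352, 41, 32]);
translate([346, 334, 463]) cube([352, 41, 32]);
translate([346, 334, 772]) cube([352, 41, 32]);
translate([346, 334, 1081]) cube([352, 41, 32]);
translate([346, 334, 1390]) cube([352, 41, 32]);


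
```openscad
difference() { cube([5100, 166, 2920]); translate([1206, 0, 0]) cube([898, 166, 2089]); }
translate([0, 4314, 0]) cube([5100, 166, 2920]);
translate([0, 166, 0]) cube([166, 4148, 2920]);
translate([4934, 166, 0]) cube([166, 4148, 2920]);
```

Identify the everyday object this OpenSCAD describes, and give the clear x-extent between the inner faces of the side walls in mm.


A single room. The interior width is 4768 mm.

Four walls enclosing a rectangle with a door in the front wall — a room. Outside width 5100 minus two 166 mm walls gives 4768 mm.


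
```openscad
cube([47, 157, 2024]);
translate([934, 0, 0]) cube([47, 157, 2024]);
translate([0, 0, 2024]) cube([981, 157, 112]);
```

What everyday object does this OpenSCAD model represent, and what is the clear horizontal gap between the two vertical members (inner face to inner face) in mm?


A door frame. The clear opening width is 887 mm.

Two 2024 mm tall posts with a header on top — a door frame. The left jamb is 47 mm wide at x = 0; the right jamb starts at x = 934. The clear opening is 934 − 47 = 887 mm.


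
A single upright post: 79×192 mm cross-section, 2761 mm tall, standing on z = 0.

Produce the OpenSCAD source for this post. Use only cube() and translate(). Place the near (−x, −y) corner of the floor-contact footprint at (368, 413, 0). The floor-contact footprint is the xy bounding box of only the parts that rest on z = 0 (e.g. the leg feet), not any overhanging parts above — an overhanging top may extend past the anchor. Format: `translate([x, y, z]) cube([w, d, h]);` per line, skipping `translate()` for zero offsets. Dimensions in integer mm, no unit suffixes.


translate([368, 413, 0]) cube([79, 192, 2761]);


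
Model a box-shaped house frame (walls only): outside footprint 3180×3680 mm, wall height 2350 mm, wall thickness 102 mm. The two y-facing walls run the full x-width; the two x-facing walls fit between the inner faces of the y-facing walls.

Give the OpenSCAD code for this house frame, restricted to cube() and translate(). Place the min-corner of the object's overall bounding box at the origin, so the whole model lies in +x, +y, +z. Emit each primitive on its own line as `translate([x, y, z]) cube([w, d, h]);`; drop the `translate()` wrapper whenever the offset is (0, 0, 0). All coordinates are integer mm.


cube([3180, 102, 2350]);
translate([0, 3578, 0]) cube([3180, 102, 2350]);
translate([0, 102, 0]) cube([102, 3476, 2350]);
translate([3078, 102, 0]) cube([102, 3476, 2350]);


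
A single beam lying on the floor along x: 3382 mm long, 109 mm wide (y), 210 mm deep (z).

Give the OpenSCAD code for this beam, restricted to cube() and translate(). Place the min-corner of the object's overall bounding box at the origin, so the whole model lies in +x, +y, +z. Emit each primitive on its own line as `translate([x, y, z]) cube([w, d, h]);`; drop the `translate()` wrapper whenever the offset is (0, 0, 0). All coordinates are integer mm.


cube([3382, 109, 210]);


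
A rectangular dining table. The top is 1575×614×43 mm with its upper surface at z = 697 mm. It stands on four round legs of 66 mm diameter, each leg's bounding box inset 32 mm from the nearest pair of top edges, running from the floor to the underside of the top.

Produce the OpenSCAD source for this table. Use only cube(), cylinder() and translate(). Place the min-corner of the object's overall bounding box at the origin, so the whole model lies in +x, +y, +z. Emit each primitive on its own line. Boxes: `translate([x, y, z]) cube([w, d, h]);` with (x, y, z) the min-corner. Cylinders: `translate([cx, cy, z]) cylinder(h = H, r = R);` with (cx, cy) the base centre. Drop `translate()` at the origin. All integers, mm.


translate([0, 0, 654]) cube([1575, 614, 43]);
translate([65, 65, 0]) cylinder(h = 654, r = 33);
translate([1510, 65, 0]) cylinder(h = 654, r = 33);
translate([65, 549, 0]) cylinder(h = 654, r = 33);
translate([1510, 549, 0]) cylinder(h = 654, r = 33);


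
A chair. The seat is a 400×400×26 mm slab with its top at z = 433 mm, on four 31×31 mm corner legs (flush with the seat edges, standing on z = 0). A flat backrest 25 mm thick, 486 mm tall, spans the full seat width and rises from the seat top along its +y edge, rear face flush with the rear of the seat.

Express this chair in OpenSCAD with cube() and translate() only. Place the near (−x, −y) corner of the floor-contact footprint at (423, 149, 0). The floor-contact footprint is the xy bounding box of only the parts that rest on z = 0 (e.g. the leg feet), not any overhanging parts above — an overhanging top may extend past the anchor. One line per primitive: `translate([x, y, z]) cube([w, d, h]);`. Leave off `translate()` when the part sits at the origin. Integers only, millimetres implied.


translate([423, 149, 407]) cube([400, 400, 26]);
translate([423, 149, 0]) cube([31, 31, 407]);
translate([792, 149, 0]) cube([31, 31, 407]);
translate([423, 518, 0]) cube([31, 31, 407]);
translate([792, 518, 0]) cube([31, 31, 407]);
translate([423, 524, 433]) cube([400, 25, 486]);


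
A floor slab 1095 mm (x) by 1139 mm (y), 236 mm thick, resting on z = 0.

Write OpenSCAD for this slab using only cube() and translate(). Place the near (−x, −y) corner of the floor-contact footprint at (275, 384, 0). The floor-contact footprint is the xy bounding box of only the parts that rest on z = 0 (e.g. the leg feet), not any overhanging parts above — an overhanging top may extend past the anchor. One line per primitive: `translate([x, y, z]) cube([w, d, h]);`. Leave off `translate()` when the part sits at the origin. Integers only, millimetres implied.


translate([275, 384, 0]) cube([1095, 1139, 236]);


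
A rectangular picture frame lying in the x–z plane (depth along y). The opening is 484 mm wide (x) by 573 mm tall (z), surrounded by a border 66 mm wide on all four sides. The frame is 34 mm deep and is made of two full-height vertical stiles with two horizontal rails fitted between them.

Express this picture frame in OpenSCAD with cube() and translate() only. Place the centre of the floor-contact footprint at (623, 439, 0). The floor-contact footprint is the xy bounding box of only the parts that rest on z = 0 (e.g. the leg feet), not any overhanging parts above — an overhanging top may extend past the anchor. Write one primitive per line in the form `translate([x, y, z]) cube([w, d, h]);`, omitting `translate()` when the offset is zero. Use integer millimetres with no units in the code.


translate([315, 422, 0]) cube([66, 34, 705]);
translate([865, 422, 0]) cube([66, 34, 705]);
translate([381, 422, 0]) cube([484, 34, 66]);
translate([381, 422, 639]) cube([484, 34, 66]);


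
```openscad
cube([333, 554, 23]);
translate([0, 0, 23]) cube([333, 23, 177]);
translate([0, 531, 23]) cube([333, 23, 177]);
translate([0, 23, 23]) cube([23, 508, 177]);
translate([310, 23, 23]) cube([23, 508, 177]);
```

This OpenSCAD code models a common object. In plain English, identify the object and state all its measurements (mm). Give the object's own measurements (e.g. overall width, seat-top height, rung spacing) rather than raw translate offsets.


An open-topped rectangular box: outside dimensions 333×554×200 mm, with a uniform wall and base thickness of 23 mm. The base is a full 333×554 slab on the floor; four walls sit on top of the base. The front and back walls (the −y and +y sides) span the full width; the two side walls fit between them.


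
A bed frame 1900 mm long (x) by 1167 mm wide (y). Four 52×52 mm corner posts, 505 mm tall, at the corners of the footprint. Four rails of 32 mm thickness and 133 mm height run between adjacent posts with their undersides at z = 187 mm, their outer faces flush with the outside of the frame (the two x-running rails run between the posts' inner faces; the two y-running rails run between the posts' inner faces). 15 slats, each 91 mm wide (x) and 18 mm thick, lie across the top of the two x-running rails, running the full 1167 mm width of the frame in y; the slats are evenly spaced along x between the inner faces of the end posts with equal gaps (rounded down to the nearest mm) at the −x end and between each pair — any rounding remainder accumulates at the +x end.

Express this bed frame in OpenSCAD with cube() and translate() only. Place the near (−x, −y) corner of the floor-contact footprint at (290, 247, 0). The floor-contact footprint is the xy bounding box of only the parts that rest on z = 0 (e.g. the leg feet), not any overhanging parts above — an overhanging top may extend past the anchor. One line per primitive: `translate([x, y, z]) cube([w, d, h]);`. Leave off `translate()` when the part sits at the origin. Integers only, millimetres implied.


translate([290, 247, 0]) cube([52, 52, 505]);
translate([290, 1362, 0]) cube([52, 52, 505]);
translate([2138, 247, 0]) cube([52, 52, 505]);
translate([2138, 1362, 0]) cube([52, 52, 505]);
translate([342, 247, 187]) cube([1796, 32, 133]);
translate([342, 1382, 187]) cube([1796, 32, 133]);
translate([290, 299, 187]) cube([32, 1063, 133]);
translate([2158, 299, 187]) cube([32, 1063, 133]);
translate([368, 247, 320]) cube([91, 1167, 18]);
translate([485, 247, 320]) cube([91, 1167, 18]);
translate([602, 247, 320]) cube([91, 1167, 18]);
translate([719, 247, 320]) cube([91, 1167, 18]);
translate([836, 247, 320]) cube([91, 1167, 18]);
translate([953, 247, 320]) cube([91, 1167, 18]);
translate([1070, 247, 320]) cube([91, 1167, 18]);
translate([1187, 247, 320]) cube([91, 1167, 18]);
translate([1304, 247, 320]) cube([91, 1167, 18]);
translate([1421, 247, 320]) cube([91, 1167, 18]);
translate([1538, 247, 320]) cube([91, 1167, 18]);
translate([1655, 247, 320]) cube([91, 1167, 18]);
translate([1772, 247, 320]) cube([91, 1167, 18]);
translate([1889, 247, 320]) cube([91, 1167, 18]);
translate([2006, 247, 320]) cube([91, 1167, 18]);


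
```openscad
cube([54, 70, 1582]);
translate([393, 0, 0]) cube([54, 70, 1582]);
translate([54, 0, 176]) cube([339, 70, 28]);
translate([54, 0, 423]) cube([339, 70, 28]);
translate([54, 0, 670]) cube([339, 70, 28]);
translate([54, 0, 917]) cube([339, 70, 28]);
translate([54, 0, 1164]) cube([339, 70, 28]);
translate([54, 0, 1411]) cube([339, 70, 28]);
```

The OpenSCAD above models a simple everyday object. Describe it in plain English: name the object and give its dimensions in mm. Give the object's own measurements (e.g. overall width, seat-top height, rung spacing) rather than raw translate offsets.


A straight ladder. Two 54×70 mm vertical rails, 1582 mm tall, stand 447 mm apart (outside-to-outside) with their front faces coplanar on the −y side. 6 rungs, each 70 mm deep and 28 mm tall, span between the inner faces of the rails, front faces flush with the rails. The lowest rung's underside is at z = 176 mm and rungs are spaced 247 mm apart (underside to underside).


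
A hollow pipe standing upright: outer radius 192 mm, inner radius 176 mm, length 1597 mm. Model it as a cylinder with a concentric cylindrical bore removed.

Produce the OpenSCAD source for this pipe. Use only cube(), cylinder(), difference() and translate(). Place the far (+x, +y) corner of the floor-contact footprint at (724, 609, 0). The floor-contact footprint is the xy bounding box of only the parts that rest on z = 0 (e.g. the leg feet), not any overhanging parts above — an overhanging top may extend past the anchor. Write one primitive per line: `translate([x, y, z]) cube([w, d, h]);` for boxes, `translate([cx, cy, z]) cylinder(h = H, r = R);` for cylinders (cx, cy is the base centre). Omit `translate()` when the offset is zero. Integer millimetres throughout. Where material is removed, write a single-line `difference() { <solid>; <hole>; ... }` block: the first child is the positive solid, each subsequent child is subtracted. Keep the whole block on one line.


difference() { translate([532, 417, 0]) cylinder(h = 1597, r = 192); translate([532, 417, 0]) cylinder(h = 1597, r = 176); }


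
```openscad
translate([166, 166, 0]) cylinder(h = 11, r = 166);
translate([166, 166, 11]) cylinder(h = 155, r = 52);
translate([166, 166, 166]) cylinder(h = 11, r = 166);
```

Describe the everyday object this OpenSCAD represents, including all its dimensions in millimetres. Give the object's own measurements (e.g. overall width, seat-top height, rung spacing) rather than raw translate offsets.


A spool: two coaxial disc flanges of radius 166 mm and thickness 11 mm, joined by a core cylinder of radius 52 mm and height 155 mm. The lower flange rests on z = 0 and the three cylinders share a vertical axis.


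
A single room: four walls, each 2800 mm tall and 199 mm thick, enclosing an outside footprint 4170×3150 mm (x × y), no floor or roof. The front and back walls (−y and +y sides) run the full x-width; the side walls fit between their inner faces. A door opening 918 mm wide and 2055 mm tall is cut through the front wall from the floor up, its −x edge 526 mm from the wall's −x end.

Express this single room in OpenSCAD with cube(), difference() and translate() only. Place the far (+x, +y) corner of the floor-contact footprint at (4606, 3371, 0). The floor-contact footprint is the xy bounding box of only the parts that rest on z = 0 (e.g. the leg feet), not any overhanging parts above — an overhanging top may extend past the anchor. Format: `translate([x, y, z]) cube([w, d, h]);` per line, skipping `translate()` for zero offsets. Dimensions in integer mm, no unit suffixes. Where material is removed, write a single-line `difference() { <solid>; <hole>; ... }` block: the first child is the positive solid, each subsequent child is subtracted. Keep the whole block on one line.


difference() { translate([436, 221, 0]) cube([4170, 199, 2800]); translate([962, 221, 0]) cube([918, 199, 2055]); }
translate([436, 3172, 0]) cube([4170, 199, 2800]);
translate([436, 420, 0]) cube([199, 2752, 2800]);
translate([4407, 420, 0]) cube([199, 2752, 2800]);


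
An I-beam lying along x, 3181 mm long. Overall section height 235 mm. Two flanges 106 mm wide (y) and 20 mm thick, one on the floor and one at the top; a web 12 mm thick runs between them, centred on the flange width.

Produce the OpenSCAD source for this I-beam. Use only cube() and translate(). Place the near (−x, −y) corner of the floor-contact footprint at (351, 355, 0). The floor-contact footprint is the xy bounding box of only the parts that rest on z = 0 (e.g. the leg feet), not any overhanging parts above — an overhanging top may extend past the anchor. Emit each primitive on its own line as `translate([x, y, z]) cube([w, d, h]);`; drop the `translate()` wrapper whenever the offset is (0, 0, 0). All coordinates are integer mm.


translate([351, 355, 0]) cube([3181, 106, 20]);
translate([351, 402, 20]) cube([3181, 12, 195]);
translate([351, 355, 215]) cube([3181, 106, 20]);


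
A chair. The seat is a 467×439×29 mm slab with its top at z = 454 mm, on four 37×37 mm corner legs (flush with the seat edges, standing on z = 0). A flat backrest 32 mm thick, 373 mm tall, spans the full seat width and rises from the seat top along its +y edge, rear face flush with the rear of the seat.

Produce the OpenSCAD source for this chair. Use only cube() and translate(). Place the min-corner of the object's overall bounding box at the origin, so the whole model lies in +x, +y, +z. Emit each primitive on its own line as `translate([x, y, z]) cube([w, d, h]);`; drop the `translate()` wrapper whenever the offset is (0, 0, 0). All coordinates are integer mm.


// leg_h = 454 - 29 = 425
translate([0, 0, 425]) cube([467, 439, 29]);
cube([37, 37, 425]);
translate([430, 0, 0]) cube([37, 37, 425]);
translate([0, 402, 0]) cube([37, 37, 425]);
translate([430, 402, 0]) cube([37, 37, 425]);
translate([0, 407, 454]) cube([467, 32, 373]);


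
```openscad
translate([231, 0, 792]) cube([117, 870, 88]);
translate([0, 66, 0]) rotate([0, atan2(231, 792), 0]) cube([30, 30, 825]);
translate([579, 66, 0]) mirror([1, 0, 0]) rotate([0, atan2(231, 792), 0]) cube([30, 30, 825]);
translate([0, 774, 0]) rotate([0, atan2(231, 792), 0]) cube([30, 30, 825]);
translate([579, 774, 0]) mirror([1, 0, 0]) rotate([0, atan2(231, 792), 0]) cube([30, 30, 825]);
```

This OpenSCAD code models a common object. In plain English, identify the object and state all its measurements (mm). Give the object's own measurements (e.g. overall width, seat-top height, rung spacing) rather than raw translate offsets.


A sawhorse. A 117×870×88 mm beam (x, y, z) sits on two A-frame leg pairs. Each pair is two raked legs of 30×30 mm section (30 mm along y) splaying symmetrically in x. Each leg rises 792 mm vertically over 231 mm of horizontal reach and is 825 mm long along its own axis. Every leg's outer bottom edge rests on the floor and its outer top edge meets a bottom edge of the beam — the left legs (tilting toward +x) meet the beam's −x bottom edge, the right legs (their mirror images, tilting toward −x) meet its +x bottom edge — so the leg tops tuck under the beam, the beam's underside is 792 mm above the floor, and the feet are 579 mm apart outside-to-outside with the beam centred between them. The two leg pairs are set in 66 mm from either end of the beam.


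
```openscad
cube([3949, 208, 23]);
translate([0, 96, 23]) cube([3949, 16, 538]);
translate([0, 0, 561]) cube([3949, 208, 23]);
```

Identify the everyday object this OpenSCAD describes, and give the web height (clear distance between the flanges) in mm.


An I-beam. The web height is 538 mm.

Two wide flanges with a thin centred web — an I-beam. Overall 584 mm minus two 23 mm flanges gives a web of 584 − 2·23 = 538 mm.


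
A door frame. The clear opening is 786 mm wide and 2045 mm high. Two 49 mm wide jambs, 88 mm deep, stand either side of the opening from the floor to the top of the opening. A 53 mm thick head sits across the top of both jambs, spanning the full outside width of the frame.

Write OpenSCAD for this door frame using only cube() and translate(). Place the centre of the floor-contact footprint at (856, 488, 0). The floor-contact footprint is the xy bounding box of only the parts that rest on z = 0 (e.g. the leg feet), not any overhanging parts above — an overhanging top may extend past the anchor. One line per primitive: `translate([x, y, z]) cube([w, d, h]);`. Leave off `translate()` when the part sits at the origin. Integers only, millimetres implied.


translate([414, 444, 0]) cube([49, 88, 2045]);
translate([1249, 444, 0]) cube([49, 88, 2045]);
translate([414, 444, 2045]) cube([884, 88, 53]);


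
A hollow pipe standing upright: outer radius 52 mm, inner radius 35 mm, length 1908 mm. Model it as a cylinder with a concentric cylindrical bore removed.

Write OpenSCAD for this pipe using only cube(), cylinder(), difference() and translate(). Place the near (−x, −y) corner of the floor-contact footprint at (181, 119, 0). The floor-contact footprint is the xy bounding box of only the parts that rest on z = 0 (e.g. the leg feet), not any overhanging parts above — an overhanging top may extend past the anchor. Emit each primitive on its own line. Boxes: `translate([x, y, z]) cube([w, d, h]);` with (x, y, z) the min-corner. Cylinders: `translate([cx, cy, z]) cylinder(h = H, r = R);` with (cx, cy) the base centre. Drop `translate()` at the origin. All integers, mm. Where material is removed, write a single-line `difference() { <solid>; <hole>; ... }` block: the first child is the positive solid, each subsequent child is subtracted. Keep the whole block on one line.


difference() { translate([233, 171, 0]) cylinder(h = 1908, r = 52); translate([233, 171, 0]) cylinder(h = 1908, r = 35); }


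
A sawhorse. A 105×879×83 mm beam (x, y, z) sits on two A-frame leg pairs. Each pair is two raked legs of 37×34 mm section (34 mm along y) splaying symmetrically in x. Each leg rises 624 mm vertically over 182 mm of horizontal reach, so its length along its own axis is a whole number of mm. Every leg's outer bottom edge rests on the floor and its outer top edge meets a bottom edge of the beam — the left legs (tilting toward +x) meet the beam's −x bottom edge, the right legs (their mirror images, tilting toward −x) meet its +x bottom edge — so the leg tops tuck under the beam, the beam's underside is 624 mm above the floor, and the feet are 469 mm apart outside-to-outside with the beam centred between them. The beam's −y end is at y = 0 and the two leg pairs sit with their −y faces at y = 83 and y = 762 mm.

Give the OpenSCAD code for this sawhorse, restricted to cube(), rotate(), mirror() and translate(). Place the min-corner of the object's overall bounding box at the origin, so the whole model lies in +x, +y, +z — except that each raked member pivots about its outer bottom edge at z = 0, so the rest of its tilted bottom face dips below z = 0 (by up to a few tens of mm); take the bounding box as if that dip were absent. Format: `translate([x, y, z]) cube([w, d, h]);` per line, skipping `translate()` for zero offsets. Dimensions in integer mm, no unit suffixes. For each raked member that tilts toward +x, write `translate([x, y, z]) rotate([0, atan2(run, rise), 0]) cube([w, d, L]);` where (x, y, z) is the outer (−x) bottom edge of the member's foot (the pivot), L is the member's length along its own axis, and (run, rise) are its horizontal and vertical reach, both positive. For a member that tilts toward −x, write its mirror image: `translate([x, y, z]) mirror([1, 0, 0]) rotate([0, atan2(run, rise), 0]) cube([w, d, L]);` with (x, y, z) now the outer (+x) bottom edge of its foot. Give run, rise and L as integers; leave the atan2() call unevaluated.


translate([182, 0, 624]) cube([105, 879, 83]);
translate([0, 83, 0]) rotate([0, atan2(182, 624), 0]) cube([37, 34, 650]);
translate([469, 83, 0]) mirror([1, 0, 0]) rotate([0, atan2(182, 624), 0]) cube([37, 34, 650]);
translate([0, 762, 0]) rotate([0, atan2(182, 624), 0]) cube([37, 34, 650]);
translate([469, 762, 0]) mirror([1, 0, 0]) rotate([0, atan2(182, 624), 0]) cube([37, 34, 650]);


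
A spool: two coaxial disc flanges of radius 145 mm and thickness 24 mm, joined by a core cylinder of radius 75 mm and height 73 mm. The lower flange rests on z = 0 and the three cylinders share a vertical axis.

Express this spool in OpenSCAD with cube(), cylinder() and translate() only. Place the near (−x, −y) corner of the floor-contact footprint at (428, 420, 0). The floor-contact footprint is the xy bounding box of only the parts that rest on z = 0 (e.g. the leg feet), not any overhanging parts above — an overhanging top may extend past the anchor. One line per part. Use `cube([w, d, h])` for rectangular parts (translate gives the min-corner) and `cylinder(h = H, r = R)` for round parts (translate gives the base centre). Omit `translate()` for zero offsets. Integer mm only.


translate([573, 565, 0]) cylinder(h = 24, r = 145);
translate([573, 565, 24]) cylinder(h = 73, r = 75);
translate([573, 565, 97]) cylinder(h = 24, r = 145);


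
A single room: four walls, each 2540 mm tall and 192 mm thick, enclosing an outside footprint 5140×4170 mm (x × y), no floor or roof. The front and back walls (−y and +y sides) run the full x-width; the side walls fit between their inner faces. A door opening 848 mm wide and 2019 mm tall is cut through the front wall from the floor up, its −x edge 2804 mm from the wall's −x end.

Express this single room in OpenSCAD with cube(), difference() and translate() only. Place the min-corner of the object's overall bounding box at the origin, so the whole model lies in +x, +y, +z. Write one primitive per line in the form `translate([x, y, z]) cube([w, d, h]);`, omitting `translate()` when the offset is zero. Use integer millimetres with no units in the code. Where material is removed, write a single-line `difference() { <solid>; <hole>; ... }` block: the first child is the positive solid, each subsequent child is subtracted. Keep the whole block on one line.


difference() { cube([5140, 192, 2540]); translate([2804, 0, 0]) cube([848, 192, 2019]); }
translate([0, 3978, 0]) cube([5140, 192, 2540]);
translate([0, 192, 0]) cube([192, 3786, 2540]);
translate([4948, 192, 0]) cube([192, 3786, 2540]);


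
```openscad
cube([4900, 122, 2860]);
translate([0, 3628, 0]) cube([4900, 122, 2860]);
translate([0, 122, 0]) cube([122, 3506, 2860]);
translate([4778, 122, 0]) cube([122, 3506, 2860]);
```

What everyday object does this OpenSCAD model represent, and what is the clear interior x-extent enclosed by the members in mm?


A house (or room) frame. The interior width is 4656 mm.

Four 2860 mm walls enclosing a rectangle with no floor or roof — a room or house frame. Outside width is 4900 mm and wall thickness is 122 mm, so the interior width is 4900 − 2 × 122 = 4656 mm.


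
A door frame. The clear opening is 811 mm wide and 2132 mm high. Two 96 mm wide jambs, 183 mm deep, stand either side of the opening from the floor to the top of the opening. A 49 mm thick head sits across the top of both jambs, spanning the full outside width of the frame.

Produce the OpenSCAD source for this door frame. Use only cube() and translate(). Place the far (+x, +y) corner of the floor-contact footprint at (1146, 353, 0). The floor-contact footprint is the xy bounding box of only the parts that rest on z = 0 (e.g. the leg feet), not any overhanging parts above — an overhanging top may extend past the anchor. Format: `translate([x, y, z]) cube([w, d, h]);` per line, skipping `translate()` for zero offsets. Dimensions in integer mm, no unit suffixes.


translate([143, 170, 0]) cube([96, 183, 2132]);
translate([1050, 170, 0]) cube([96, 183, 2132]);
translate([143, 170, 2132]) cube([1003, 183, 49]);


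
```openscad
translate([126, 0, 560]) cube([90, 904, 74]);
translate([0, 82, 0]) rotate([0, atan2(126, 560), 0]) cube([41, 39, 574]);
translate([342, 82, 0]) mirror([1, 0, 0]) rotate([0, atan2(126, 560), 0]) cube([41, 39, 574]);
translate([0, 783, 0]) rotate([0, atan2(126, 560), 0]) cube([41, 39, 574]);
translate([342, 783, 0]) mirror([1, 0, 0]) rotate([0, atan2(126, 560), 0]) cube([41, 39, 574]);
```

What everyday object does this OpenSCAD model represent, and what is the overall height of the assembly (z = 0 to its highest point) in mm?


A sawhorse. The overall height is 634 mm.

A beam across two mirrored pairs of raked legs — a sawhorse. The beam's underside is at z = 560 (matching the legs' vertical rise in atan2(126, 560)) and the beam is 74 mm tall, so its top is at 560 + 74 = 634 mm. The raked legs top out at the beam's underside, so that is the highest point.
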